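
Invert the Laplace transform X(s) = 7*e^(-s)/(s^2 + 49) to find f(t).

f(t) = Heaviside(t - 1)*(sin(7*t - 7))

The factor e^(-s) signals a time shift by c = 1 (second shifting theorem).
L{sin(7t)} = 7/(s^2 + 49), so L^-1{7/(s^2 + 49)} = sin(7*t).
Hence the inverse is u(t - 1) times that function evaluated at t - 1.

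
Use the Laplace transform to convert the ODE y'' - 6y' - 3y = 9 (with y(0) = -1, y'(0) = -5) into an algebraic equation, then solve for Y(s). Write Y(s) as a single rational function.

Y(s) = (-s^2 + s + 9)/(s^3 - 6*s^2 - 3*s)

Apply the Laplace transform to the equation.
Using L{y''} = s^2 Y - s·y(0) - y'(0) and L{y'} = sY - y(0), with y(0) = -1, y'(0) = -5, the left side becomes (s^2 - 6*s - 3)Y - (-s + 1).
The right side is L{9} = 9/s.
So (s^2 - 6*s - 3)Y = 9/s + (-s + 1).
Isolate Y and clear denominators.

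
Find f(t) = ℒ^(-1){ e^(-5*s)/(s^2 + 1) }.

f(t) = Heaviside(t - 5)*(sin(t - 5))

The factor e^(-5s) signals a time shift by c = 5 (second shifting theorem).
L{sin(t)} = 1/(s^2 + 1), so L^-1{1/(s^2 + 1)} = sin(t).
Hence the inverse is u(t - 5) times that function evaluated at t - 5.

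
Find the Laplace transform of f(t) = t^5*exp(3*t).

120/(s - 3)^6

L{t^5} = 5!/s^6 = 120/s^6.
By the first shifting theorem, multiplying by e^(3t) replaces s with s - 3.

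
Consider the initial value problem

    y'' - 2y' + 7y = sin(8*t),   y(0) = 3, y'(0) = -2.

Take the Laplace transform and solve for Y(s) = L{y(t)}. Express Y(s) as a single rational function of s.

Y(s) = (3*s^3 - 8*s^2 + 192*s - 504)/(s^4 - 2*s^3 + 71*s^2 - 128*s + 448)

Transform both sides with L{·}.
Using L{y''} = s^2 Y - s·y(0) - y'(0) and L{y'} = sY - y(0), with y(0) = 3, y'(0) = -2, the left side becomes (s^2 - 2*s + 7)Y - (3*s - 8).
The right side is L{sin(8*t)} = 8/(s^2 + 64).
So (s^2 - 2*s + 7)Y = 8/(s^2 + 64) + (3*s - 8).
Solve for Y(s) and write it as one ratio of polynomials.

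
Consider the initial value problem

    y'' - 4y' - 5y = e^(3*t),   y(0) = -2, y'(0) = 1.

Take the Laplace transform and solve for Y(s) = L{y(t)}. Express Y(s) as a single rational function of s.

Y(s) = (-2*s^2 + 15*s - 26)/(s^3 - 7*s^2 + 7*s + 15)

Transform both sides with L{·}.
The derivative rules (L{y''} = s^2 Y - s·y(0) - y'(0) and L{y'} = sY - y(0), with y(0) = -2, y'(0) = 1) turn the left side into (s^2 - 4*s - 5)Y - (-2*s + 9).
The right side is L{e^(3*t)} = 1/(s - 3).
So (s^2 - 4*s - 5)Y = 1/(s - 3) + (-2*s + 9).
Divide through and combine into a single rational function.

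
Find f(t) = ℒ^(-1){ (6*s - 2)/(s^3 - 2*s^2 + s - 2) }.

f(t) = 2*exp(2*t) + 2*sin(t) - 2*cos(t)

Factor the denominator: s^3 - 2*s^2 + s - 2 = (s - 2)*(s^2 + 1).
Partial fraction decomposition gives [2/(s - 2)] + [-2*s/(s^2 + 1)] + [2/(s^2 + 1)].
Invert each term: 2/(s - 2) ↔ 2e^(2t); -2·s/(s^2 + 1) ↔ -2cos(t); 2·1/(s^2 + 1) ↔ 2sin(t).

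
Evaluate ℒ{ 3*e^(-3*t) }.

3/(s + 3)

L{3} = 3/s.
By the first shifting theorem, multiplying by e^(-3t) replaces s with s + 3.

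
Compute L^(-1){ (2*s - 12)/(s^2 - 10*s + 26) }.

Complete the square in the denominator: s^2 - 10*s + 26 = (s - 5)^2 + 1^2.
Split the numerator to match: 2*s - 12 = 2·(s - 5) - 2·1.
Invert each term: 2·(s - 5)/((s - 5)^2 + 1) ↔ 2e^(5t)cos(t); -2·1/((s - 5)^2 + 1) ↔ -2e^(5t)sin(t).

-2*exp(5*t)*sin(t) + 2*exp(5*t)*cos(t)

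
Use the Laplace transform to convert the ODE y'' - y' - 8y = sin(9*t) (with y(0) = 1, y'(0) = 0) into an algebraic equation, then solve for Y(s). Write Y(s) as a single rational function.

Y(s) = (s^3 - s^2 + 81*s - 72)/(s^4 - s^3 + 73*s^2 - 81*s - 648)

Take the Laplace transform of both sides.
With L{y''} = s^2 Y - s·y(0) - y'(0) and L{y'} = sY - y(0), with y(0) = 1, y'(0) = 0: the LHS transforms to (s^2 - s - 8)Y - (s - 1).
The right side is L{sin(9*t)} = 9/(s^2 + 81).
So (s^2 - s - 8)Y = 9/(s^2 + 81) + (s - 1).
Divide through and combine into a single rational function.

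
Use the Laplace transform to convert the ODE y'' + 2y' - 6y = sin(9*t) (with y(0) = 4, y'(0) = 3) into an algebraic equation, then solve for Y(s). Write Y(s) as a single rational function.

Laplace-transform each side.
With L{y''} = s^2 Y - s·y(0) - y'(0) and L{y'} = sY - y(0), with y(0) = 4, y'(0) = 3: the LHS transforms to (s^2 + 2*s - 6)Y - (4*s + 11).
The right side is L{sin(9*t)} = 9/(s^2 + 81).
So (s^2 + 2*s - 6)Y = 9/(s^2 + 81) + (4*s + 11).
Isolate Y and clear denominators.

Y(s) = (4*s^3 + 11*s^2 + 324*s + 900)/(s^4 + 2*s^3 + 75*s^2 + 162*s - 486)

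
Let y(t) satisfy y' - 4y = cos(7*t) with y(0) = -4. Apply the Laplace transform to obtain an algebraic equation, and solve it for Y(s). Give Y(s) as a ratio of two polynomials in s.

Transform both sides with L{·}.
With L{y'} = sY - y(0) = sY - (-4): the LHS transforms to (s - 4)Y - (-4).
The right side is L{cos(7*t)} = s/(s^2 + 49).
So (s - 4)Y = s/(s^2 + 49) + (-4).
Solve for Y(s) and write it as one ratio of polynomials.

Y(s) = (-4*s^2 + s - 196)/(s^3 - 4*s^2 + 49*s - 196)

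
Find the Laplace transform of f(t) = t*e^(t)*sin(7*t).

14*(s - 1)/(s^2 - 2*s + 50)^2

L{sin(7t)} = 7/(s^2 + 49).
Multiplying by e^(t) shifts s → s - 1, so L{e^(t)*sin(7*t)} = 7/((s - 1)^2 + 49).
Then apply L{t·g(t)} = -d/ds[G(s)] with G(s) = 7/((s - 1)^2 + 49):
differentiating 1 time and applying the sign gives 14*(s - 1)/(s^2 - 2*s + 50)^2.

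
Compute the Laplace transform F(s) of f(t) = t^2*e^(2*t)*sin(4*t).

L{sin(4t)} = 4/(s^2 + 16).
Multiplying by e^(2t) shifts s → s - 2, so L{e^(2*t)*sin(4*t)} = 4/((s - 2)^2 + 16).
Then apply L{t^2·g(t)} = (-1)^2 d^2/ds^2[G(s)] with G(s) = 4/((s - 2)^2 + 16):
differentiating 2 times and applying the sign gives 8*(3*s^2 - 12*s - 4)/(s^2 - 4*s + 20)^3.

F(s) = 8*(3*s^2 - 12*s - 4)/(s^2 - 4*s + 20)^3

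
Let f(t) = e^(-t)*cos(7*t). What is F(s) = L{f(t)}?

L{cos(7t)} = s/(s^2 + 49).
By the first shifting theorem, multiplying by e^(-t) replaces s with s + 1.

F(s) = (s + 1)/((s + 1)^2 + 49)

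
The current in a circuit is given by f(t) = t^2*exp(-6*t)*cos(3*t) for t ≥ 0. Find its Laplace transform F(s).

L{cos(3t)} = s/(s^2 + 9).
Multiplying by e^(-6t) shifts s → s + 6, so L{exp(-6*t)*cos(3*t)} = (s + 6)/((s + 6)^2 + 9).
Then apply L{t^2·g(t)} = (-1)^2 d^2/ds^2[G(s)] with G(s) = (s + 6)/((s + 6)^2 + 9):
differentiating 2 times and applying the sign gives 2*(s + 6)*(s^2 + 12*s + 9)/(s^2 + 12*s + 45)^3.

F(s) = 2*(s + 6)*(s^2 + 12*s + 9)/(s^2 + 12*s + 45)^3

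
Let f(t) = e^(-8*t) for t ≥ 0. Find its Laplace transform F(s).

L{e^(-8t)} = 1/(s + 8).

F(s) = 1/(s + 8)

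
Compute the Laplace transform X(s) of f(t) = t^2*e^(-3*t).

L{e^(-3t)} = 1/(s + 3).
Then apply L{t^2·g(t)} = (-1)^2 d^2/ds^2[G(s)] with G(s) = 1/(s + 3):
differentiating 2 times and applying the sign gives 2/(s + 3)^3.

X(s) = 2/(s + 3)^3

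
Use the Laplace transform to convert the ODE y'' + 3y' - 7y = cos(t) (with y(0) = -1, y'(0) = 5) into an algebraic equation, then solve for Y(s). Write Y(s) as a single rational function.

Apply the Laplace transform to the equation.
Using L{y''} = s^2 Y - s·y(0) - y'(0) and L{y'} = sY - y(0), with y(0) = -1, y'(0) = 5, the left side becomes (s^2 + 3*s - 7)Y - (-s + 2).
The right side is L{cos(t)} = s/(s^2 + 1).
So (s^2 + 3*s - 7)Y = s/(s^2 + 1) + (-s + 2).
Isolate Y and clear denominators.

Y(s) = (-s^3 + 2*s^2 + 2)/(s^4 + 3*s^3 - 6*s^2 + 3*s - 7)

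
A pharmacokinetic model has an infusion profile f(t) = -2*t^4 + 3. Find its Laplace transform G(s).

G(s) = 3/s - 48/s^5

By linearity of the Laplace transform, transform each term separately.
L{3} = 3/s; (-2)·[L{t^4} = 4!/s^5 = 24/s^5].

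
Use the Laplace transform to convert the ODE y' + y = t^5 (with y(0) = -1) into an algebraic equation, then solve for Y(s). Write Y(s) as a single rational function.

Y(s) = (-s^6 + 120)/(s^7 + s^6)

Take the Laplace transform of both sides.
Using L{y'} = sY - y(0) = sY - (-1), the left side becomes (s + 1)Y - (-1).
The right side is L{t^5} = 120/s^6.
So (s + 1)Y = 120/s^6 + (-1).
Isolate Y and clear denominators.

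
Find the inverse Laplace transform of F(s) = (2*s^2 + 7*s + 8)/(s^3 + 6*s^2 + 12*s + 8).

Factor the denominator: s^3 + 6*s^2 + 12*s + 8 = (s + 2)^3.
Partial fraction decomposition gives [2/(s + 2)] + [-1/(s + 2)^2] + [2/(s + 2)^3].
Invert each term: 2/(s + 2) ↔ 2e^(-2t); -1/(s + 2)^2 ↔ -t·e^(-2t); 2/(s + 2)^3 ↔ (1)t^2·e^(-2t).

t^2*exp(-2*t) - t*exp(-2*t) + 2*exp(-2*t)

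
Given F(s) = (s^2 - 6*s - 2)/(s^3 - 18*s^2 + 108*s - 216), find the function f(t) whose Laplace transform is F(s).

Factor the denominator: s^3 - 18*s^2 + 108*s - 216 = (s - 6)^3.
Partial fraction decomposition gives [1/(s - 6)] + [6/(s - 6)^2] + [-2/(s - 6)^3].
Invert each term: 1/(s - 6) ↔ e^(6t); 6/(s - 6)^2 ↔ 6t·e^(6t); -2/(s - 6)^3 ↔ (-1)t^2·e^(6t).

f(t) = -t^2*exp(6*t) + 6*t*exp(6*t) + exp(6*t)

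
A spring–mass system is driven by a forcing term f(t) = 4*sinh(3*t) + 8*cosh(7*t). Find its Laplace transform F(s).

F(s) = 8*s/(s^2 - 49) + 12/(s^2 - 9)

By linearity of the Laplace transform, transform each term separately.
(8)·[L{cosh(7t)} = s/(s^2 - 49)]; (4)·[L{sinh(3t)} = 3/(s^2 - 9)].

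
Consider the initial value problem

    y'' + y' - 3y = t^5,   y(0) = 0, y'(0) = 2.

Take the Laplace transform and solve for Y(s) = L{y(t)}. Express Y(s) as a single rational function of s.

Transform both sides with L{·}.
With L{y''} = s^2 Y - s·y(0) - y'(0) and L{y'} = sY - y(0), with y(0) = 0, y'(0) = 2: the LHS transforms to (s^2 + s - 3)Y - (2).
The right side is L{t^5} = 120/s^6.
So (s^2 + s - 3)Y = 120/s^6 + (2).
Isolate Y and clear denominators.

Y(s) = (2*s^6 + 120)/(s^8 + s^7 - 3*s^6)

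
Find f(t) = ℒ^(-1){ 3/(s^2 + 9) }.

f(t) = sin(3*t)

Since L{sin(3t)} = 3/(s^2 + 9), the inverse is sin(3*t).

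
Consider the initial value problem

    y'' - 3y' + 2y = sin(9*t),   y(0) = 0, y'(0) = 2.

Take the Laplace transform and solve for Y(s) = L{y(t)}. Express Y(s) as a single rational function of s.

Apply the Laplace transform to the equation.
Using L{y''} = s^2 Y - s·y(0) - y'(0) and L{y'} = sY - y(0), with y(0) = 0, y'(0) = 2, the left side becomes (s^2 - 3*s + 2)Y - (2).
The right side is L{sin(9*t)} = 9/(s^2 + 81).
So (s^2 - 3*s + 2)Y = 9/(s^2 + 81) + (2).
Isolate Y and clear denominators.

Y(s) = (2*s^2 + 171)/(s^4 - 3*s^3 + 83*s^2 - 243*s + 162)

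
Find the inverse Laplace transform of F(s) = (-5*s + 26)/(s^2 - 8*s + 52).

exp(4*t)*sin(6*t) - 5*exp(4*t)*cos(6*t)

Complete the square in the denominator: s^2 - 8*s + 52 = (s - 4)^2 + 6^2.
Split the numerator to match: -5*s + 26 = -5·(s - 4) + 1·6.
Invert each term: -5·(s - 4)/((s - 4)^2 + 36) ↔ -5e^(4t)cos(6t); 1·6/((s - 4)^2 + 36) ↔ e^(4t)sin(6t).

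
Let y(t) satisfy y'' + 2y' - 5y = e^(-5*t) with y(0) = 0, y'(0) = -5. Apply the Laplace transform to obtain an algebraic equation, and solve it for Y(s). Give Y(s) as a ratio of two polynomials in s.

Y(s) = (-5*s - 24)/(s^3 + 7*s^2 + 5*s - 25)

Take the Laplace transform of both sides.
Using L{y''} = s^2 Y - s·y(0) - y'(0) and L{y'} = sY - y(0), with y(0) = 0, y'(0) = -5, the left side becomes (s^2 + 2*s - 5)Y - (-5).
The right side is L{e^(-5*t)} = 1/(s + 5).
So (s^2 + 2*s - 5)Y = 1/(s + 5) + (-5).
Divide through and combine into a single rational function.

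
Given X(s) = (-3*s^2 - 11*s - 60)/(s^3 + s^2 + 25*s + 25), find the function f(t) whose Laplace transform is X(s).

f(t) = -2*sin(5*t) - cos(5*t) - 2*exp(-t)

Factor the denominator: s^3 + s^2 + 25*s + 25 = (s + 1)*(s^2 + 25).
Partial fraction decomposition gives [-2/(s + 1)] + [-s/(s^2 + 25)] + [-10/(s^2 + 25)].
Invert each term: -2/(s + 1) ↔ -2e^(-t); -1·s/(s^2 + 25) ↔ -cos(5t); -2·5/(s^2 + 25) ↔ -2sin(5t).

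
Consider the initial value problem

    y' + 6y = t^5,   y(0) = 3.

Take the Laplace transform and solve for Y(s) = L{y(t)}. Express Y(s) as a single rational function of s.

Y(s) = (3*s^6 + 120)/(s^7 + 6*s^6)

Take the Laplace transform of both sides.
Using L{y'} = sY - y(0) = sY - 3, the left side becomes (s + 6)Y - (3).
The right side is L{t^5} = 120/s^6.
So (s + 6)Y = 120/s^6 + (3).
Solve for Y(s) and write it as one ratio of polynomials.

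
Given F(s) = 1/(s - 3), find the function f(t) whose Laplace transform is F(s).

Since L{e^(3t)} = 1/(s - 3), the inverse is e^(3*t).

f(t) = exp(3*t)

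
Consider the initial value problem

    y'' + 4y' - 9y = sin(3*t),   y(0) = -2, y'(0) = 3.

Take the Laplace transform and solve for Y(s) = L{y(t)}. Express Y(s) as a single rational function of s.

Take the Laplace transform of both sides.
Using L{y''} = s^2 Y - s·y(0) - y'(0) and L{y'} = sY - y(0), with y(0) = -2, y'(0) = 3, the left side becomes (s^2 + 4*s - 9)Y - (-2*s - 5).
The right side is L{sin(3*t)} = 3/(s^2 + 9).
So (s^2 + 4*s - 9)Y = 3/(s^2 + 9) + (-2*s - 5).
Solve for Y(s) and write it as one ratio of polynomials.

Y(s) = (-2*s^3 - 5*s^2 - 18*s - 42)/(s^4 + 4*s^3 + 36*s - 81)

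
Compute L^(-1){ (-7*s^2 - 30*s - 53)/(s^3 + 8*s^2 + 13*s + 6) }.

Factor the denominator: s^3 + 8*s^2 + 13*s + 6 = (s + 1)^2*(s + 6).
Partial fraction decomposition gives [-2/(s + 1)] + [-6/(s + 1)^2] + [-5/(s + 6)].
Invert each term: -2/(s + 1) ↔ -2e^(-t); -6/(s + 1)^2 ↔ -6t·e^(-t); -5/(s + 6) ↔ -5e^(-6t).

-6*t*exp(-t) - 2*exp(-t) - 5*exp(-6*t)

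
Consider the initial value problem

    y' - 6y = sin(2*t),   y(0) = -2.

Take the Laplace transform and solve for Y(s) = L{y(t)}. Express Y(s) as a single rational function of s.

Take the Laplace transform of both sides.
The derivative rules (L{y'} = sY - y(0) = sY - (-2)) turn the left side into (s - 6)Y - (-2).
The right side is L{sin(2*t)} = 2/(s^2 + 4).
So (s - 6)Y = 2/(s^2 + 4) + (-2).
Isolate Y and clear denominators.

Y(s) = (-2*s^2 - 6)/(s^3 - 6*s^2 + 4*s - 24)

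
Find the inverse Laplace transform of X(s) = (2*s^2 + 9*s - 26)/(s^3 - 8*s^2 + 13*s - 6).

Factor the denominator: s^3 - 8*s^2 + 13*s - 6 = (s - 6)*(s - 1)^2.
Partial fraction decomposition gives [-2/(s - 1)] + [3/(s - 1)^2] + [4/(s - 6)].
Invert each term: -2/(s - 1) ↔ -2e^(t); 3/(s - 1)^2 ↔ 3t·e^(t); 4/(s - 6) ↔ 4e^(6t).

3*t*exp(t) + 4*exp(6*t) - 2*exp(t)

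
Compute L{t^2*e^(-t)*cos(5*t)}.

2*(s + 1)*(s^2 + 2*s - 74)/(s^2 + 2*s + 26)^3

L{cos(5t)} = s/(s^2 + 25).
Multiplying by e^(-t) shifts s → s + 1, so L{e^(-t)*cos(5*t)} = (s + 1)/((s + 1)^2 + 25).
Then apply L{t^2·g(t)} = (-1)^2 d^2/ds^2[H(s)] with H(s) = (s + 1)/((s + 1)^2 + 25):
differentiating 2 times and applying the sign gives 2*(s + 1)*(s^2 + 2*s - 74)/(s^2 + 2*s + 26)^3.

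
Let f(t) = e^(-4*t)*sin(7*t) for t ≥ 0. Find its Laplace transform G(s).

L{sin(7t)} = 7/(s^2 + 49).
By the first shifting theorem, multiplying by e^(-4t) replaces s with s + 4.

G(s) = 7/((s + 4)^2 + 49)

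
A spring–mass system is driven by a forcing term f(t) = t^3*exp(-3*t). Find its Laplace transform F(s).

F(s) = 6/(s + 3)^4

L{t^3} = 3!/s^4 = 6/s^4.
By the first shifting theorem, multiplying by e^(-3t) replaces s with s + 3.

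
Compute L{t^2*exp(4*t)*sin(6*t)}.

36*(s^2 - 8*s + 4)/(s^2 - 8*s + 52)^3

L{sin(6t)} = 6/(s^2 + 36).
Multiplying by e^(4t) shifts s → s - 4, so L{exp(4*t)*sin(6*t)} = 6/((s - 4)^2 + 36).
Then apply L{t^2·g(t)} = (-1)^2 d^2/ds^2[G(s)] with G(s) = 6/((s - 4)^2 + 36):
differentiating 2 times and applying the sign gives 36*(s^2 - 8*s + 4)/(s^2 - 8*s + 52)^3.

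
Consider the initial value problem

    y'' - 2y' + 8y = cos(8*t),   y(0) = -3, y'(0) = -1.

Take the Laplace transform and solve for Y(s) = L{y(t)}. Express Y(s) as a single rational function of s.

Y(s) = (-3*s^3 + 5*s^2 - 191*s + 320)/(s^4 - 2*s^3 + 72*s^2 - 128*s + 512)

Laplace-transform each side.
The derivative rules (L{y''} = s^2 Y - s·y(0) - y'(0) and L{y'} = sY - y(0), with y(0) = -3, y'(0) = -1) turn the left side into (s^2 - 2*s + 8)Y - (-3*s + 5).
The right side is L{cos(8*t)} = s/(s^2 + 64).
So (s^2 - 2*s + 8)Y = s/(s^2 + 64) + (-3*s + 5).
Solve for Y(s) and write it as one ratio of polynomials.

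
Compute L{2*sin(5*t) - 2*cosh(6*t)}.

Apply the Laplace transform termwise.
(-2)·[L{cosh(6t)} = s/(s^2 - 36)]; (2)·[L{sin(5t)} = 5/(s^2 + 25)].

-2*s/(s^2 - 36) + 10/(s^2 + 25)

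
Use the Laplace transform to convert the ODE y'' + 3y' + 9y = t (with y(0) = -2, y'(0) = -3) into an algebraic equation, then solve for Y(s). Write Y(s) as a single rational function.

Y(s) = (-2*s^3 - 9*s^2 + 1)/(s^4 + 3*s^3 + 9*s^2)

Apply the Laplace transform to the equation.
Using L{y''} = s^2 Y - s·y(0) - y'(0) and L{y'} = sY - y(0), with y(0) = -2, y'(0) = -3, the left side becomes (s^2 + 3*s + 9)Y - (-2*s - 9).
The right side is L{t} = s^(-2).
So (s^2 + 3*s + 9)Y = s^(-2) + (-2*s - 9).
Isolate Y and clear denominators.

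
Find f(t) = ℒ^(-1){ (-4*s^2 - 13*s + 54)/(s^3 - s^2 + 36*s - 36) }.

Factor the denominator: s^3 - s^2 + 36*s - 36 = (s - 1)*(s^2 + 36).
Partial fraction decomposition gives [1/(s - 1)] + [-5*s/(s^2 + 36)] + [-18/(s^2 + 36)].
Invert each term: 1/(s - 1) ↔ e^(t); -5·s/(s^2 + 36) ↔ -5cos(6t); -3·6/(s^2 + 36) ↔ -3sin(6t).

f(t) = exp(t) - 3*sin(6*t) - 5*cos(6*t)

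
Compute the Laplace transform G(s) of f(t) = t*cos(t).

L{cos(t)} = s/(s^2 + 1).
Then apply L{t·g(t)} = -d/ds[H(s)] with H(s) = s/(s^2 + 1):
differentiating 1 time and applying the sign gives (s - 1)*(s + 1)/(s^2 + 1)^2.

G(s) = (s - 1)*(s + 1)/(s^2 + 1)^2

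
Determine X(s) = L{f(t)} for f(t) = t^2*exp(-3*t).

X(s) = 2/(s + 3)^3

L{e^(-3t)} = 1/(s + 3).
Then apply L{t^2·g(t)} = (-1)^2 d^2/ds^2[G(s)] with G(s) = 1/(s + 3):
differentiating 2 times and applying the sign gives 2/(s + 3)^3.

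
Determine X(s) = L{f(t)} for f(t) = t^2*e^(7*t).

L{t^2} = 2!/s^3 = 2/s^3.
By the first shifting theorem, multiplying by e^(7t) replaces s with s - 7.

X(s) = 2/(s - 7)^3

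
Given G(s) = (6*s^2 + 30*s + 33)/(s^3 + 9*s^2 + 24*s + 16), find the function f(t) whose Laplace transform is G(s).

f(t) = -3*t*exp(-4*t) + exp(-t) + 5*exp(-4*t)

Factor the denominator: s^3 + 9*s^2 + 24*s + 16 = (s + 1)*(s + 4)^2.
Partial fraction decomposition gives [5/(s + 4)] + [-3/(s + 4)^2] + [1/(s + 1)].
Invert each term: 5/(s + 4) ↔ 5e^(-4t); -3/(s + 4)^2 ↔ -3t·e^(-4t); 1/(s + 1) ↔ e^(-t).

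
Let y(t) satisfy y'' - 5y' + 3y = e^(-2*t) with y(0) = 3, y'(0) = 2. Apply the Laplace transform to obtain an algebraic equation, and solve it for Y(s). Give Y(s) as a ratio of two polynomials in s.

Y(s) = (3*s^2 - 7*s - 25)/(s^3 - 3*s^2 - 7*s + 6)

Transform both sides with L{·}.
With L{y''} = s^2 Y - s·y(0) - y'(0) and L{y'} = sY - y(0), with y(0) = 3, y'(0) = 2: the LHS transforms to (s^2 - 5*s + 3)Y - (3*s - 13).
The right side is L{e^(-2*t)} = 1/(s + 2).
So (s^2 - 5*s + 3)Y = 1/(s + 2) + (3*s - 13).
Isolate Y and clear denominators.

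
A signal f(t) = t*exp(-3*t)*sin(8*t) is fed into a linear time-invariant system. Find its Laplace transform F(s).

F(s) = 16*(s + 3)/(s^2 + 6*s + 73)^2

L{sin(8t)} = 8/(s^2 + 64).
Multiplying by e^(-3t) shifts s → s + 3, so L{exp(-3*t)*sin(8*t)} = 8/((s + 3)^2 + 64).
Then apply L{t·g(t)} = -d/ds[G(s)] with G(s) = 8/((s + 3)^2 + 64):
differentiating 1 time and applying the sign gives 16*(s + 3)/(s^2 + 6*s + 73)^2.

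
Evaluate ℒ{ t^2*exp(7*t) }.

2/(s - 7)^3

L{t^2} = 2!/s^3 = 2/s^3.
By the first shifting theorem, multiplying by e^(7t) replaces s with s - 7.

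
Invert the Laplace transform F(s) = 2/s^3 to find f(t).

f(t) = t^2

Since L{t^2} = 2!/s^3 = 2/s^3, the inverse is t^2.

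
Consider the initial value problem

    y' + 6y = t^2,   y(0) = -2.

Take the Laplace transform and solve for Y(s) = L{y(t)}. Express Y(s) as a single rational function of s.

Laplace-transform each side.
Using L{y'} = sY - y(0) = sY - (-2), the left side becomes (s + 6)Y - (-2).
The right side is L{t^2} = 2/s^3.
So (s + 6)Y = 2/s^3 + (-2).
Solve for Y(s) and write it as one ratio of polynomials.

Y(s) = (-2*s^3 + 2)/(s^4 + 6*s^3)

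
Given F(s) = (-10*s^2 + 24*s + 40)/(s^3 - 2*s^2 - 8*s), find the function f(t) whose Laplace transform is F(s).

f(t) = -exp(4*t) - 5 - 4*exp(-2*t)

Factor the denominator: s^3 - 2*s^2 - 8*s = s*(s - 4)*(s + 2).
Partial fraction decomposition gives [-4/(s + 2)] + [-5/s] + [-1/(s - 4)].
Invert each term: -4/(s + 2) ↔ -4e^(-2t); -5/(s - 0) ↔ -5e^(0t); -1/(s - 4) ↔ -e^(4t).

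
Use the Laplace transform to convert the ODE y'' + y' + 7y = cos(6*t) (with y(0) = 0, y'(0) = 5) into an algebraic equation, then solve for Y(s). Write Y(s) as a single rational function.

Y(s) = (5*s^2 + s + 180)/(s^4 + s^3 + 43*s^2 + 36*s + 252)

Laplace-transform each side.
Using L{y''} = s^2 Y - s·y(0) - y'(0) and L{y'} = sY - y(0), with y(0) = 0, y'(0) = 5, the left side becomes (s^2 + s + 7)Y - (5).
The right side is L{cos(6*t)} = s/(s^2 + 36).
So (s^2 + s + 7)Y = s/(s^2 + 36) + (5).
Divide through and combine into a single rational function.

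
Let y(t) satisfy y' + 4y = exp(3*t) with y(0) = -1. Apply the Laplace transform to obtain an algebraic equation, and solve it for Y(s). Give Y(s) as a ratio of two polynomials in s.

Y(s) = (-s + 4)/(s^2 + s - 12)

Laplace-transform each side.
Using L{y'} = sY - y(0) = sY - (-1), the left side becomes (s + 4)Y - (-1).
The right side is L{exp(3*t)} = 1/(s - 3).
So (s + 4)Y = 1/(s - 3) + (-1).
Divide through and combine into a single rational function.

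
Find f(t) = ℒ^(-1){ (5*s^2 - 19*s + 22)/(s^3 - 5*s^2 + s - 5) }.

f(t) = 2*exp(5*t) - 4*sin(t) + 3*cos(t)

Factor the denominator: s^3 - 5*s^2 + s - 5 = (s - 5)*(s^2 + 1).
Partial fraction decomposition gives [2/(s - 5)] + [3*s/(s^2 + 1)] + [-4/(s^2 + 1)].
Invert each term: 2/(s - 5) ↔ 2e^(5t); 3·s/(s^2 + 1) ↔ 3cos(t); -4·1/(s^2 + 1) ↔ -4sin(t).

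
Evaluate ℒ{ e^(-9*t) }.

L{e^(-9t)} = 1/(s + 9).

1/(s + 9)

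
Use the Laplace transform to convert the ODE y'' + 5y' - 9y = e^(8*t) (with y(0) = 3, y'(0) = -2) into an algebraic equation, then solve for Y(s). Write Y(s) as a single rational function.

Take the Laplace transform of both sides.
Using L{y''} = s^2 Y - s·y(0) - y'(0) and L{y'} = sY - y(0), with y(0) = 3, y'(0) = -2, the left side becomes (s^2 + 5*s - 9)Y - (3*s + 13).
The right side is L{e^(8*t)} = 1/(s - 8).
So (s^2 + 5*s - 9)Y = 1/(s - 8) + (3*s + 13).
Solve for Y(s) and write it as one ratio of polynomials.

Y(s) = (3*s^2 - 11*s - 103)/(s^3 - 3*s^2 - 49*s + 72)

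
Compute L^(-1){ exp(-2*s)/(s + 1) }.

The factor e^(-2s) signals a time shift by c = 2 (second shifting theorem).
L{e^(-t)} = 1/(s + 1), so L^-1{1/(s + 1)} = exp(-t).
Hence the inverse is u(t - 2) times that function evaluated at t - 2.

Heaviside(t - 2)*(exp(-t + 2))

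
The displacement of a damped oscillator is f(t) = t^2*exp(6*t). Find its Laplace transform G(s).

L{e^(6t)} = 1/(s - 6).
Then apply L{t^2·g(t)} = (-1)^2 d^2/ds^2[H(s)] with H(s) = 1/(s - 6):
differentiating 2 times and applying the sign gives 2/(s - 6)^3.

G(s) = 2/(s - 6)^3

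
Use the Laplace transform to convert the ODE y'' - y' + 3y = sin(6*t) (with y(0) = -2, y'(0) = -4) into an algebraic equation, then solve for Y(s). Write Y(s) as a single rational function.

Y(s) = (-2*s^3 - 2*s^2 - 72*s - 66)/(s^4 - s^3 + 39*s^2 - 36*s + 108)

Laplace-transform each side.
With L{y''} = s^2 Y - s·y(0) - y'(0) and L{y'} = sY - y(0), with y(0) = -2, y'(0) = -4: the LHS transforms to (s^2 - s + 3)Y - (-2*s - 2).
The right side is L{sin(6*t)} = 6/(s^2 + 36).
So (s^2 - s + 3)Y = 6/(s^2 + 36) + (-2*s - 2).
Divide through and combine into a single rational function.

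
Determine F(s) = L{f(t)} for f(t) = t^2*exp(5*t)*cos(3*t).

L{cos(3t)} = s/(s^2 + 9).
Multiplying by e^(5t) shifts s → s - 5, so L{exp(5*t)*cos(3*t)} = (s - 5)/((s - 5)^2 + 9).
Then apply L{t^2·g(t)} = (-1)^2 d^2/ds^2[G(s)] with G(s) = (s - 5)/((s - 5)^2 + 9):
differentiating 2 times and applying the sign gives 2*(s - 5)*(s^2 - 10*s - 2)/(s^2 - 10*s + 34)^3.

F(s) = 2*(s - 5)*(s^2 - 10*s - 2)/(s^2 - 10*s + 34)^3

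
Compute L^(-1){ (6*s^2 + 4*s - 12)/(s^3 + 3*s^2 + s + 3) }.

-5*sin(t) + 3*cos(t) + 3*exp(-3*t)

Factor the denominator: s^3 + 3*s^2 + s + 3 = (s + 3)*(s^2 + 1).
Partial fraction decomposition gives [3/(s + 3)] + [3*s/(s^2 + 1)] + [-5/(s^2 + 1)].
Invert each term: 3/(s + 3) ↔ 3e^(-3t); 3·s/(s^2 + 1) ↔ 3cos(t); -5·1/(s^2 + 1) ↔ -5sin(t).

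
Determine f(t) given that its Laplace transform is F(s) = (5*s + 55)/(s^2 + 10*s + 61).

Complete the square in the denominator: s^2 + 10*s + 61 = (s + 5)^2 + 6^2.
Split the numerator to match: 5*s + 55 = 5·(s + 5) + 5·6.
Invert each term: 5·(s + 5)/((s + 5)^2 + 36) ↔ 5e^(-5t)cos(6t); 5·6/((s + 5)^2 + 36) ↔ 5e^(-5t)sin(6t).

f(t) = 5*exp(-5*t)*sin(6*t) + 5*exp(-5*t)*cos(6*t)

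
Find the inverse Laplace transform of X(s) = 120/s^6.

Since L{t^5} = 5!/s^6 = 120/s^6, the inverse is t^5.

t^5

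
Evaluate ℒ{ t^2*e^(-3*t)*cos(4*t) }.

L{cos(4t)} = s/(s^2 + 16).
Multiplying by e^(-3t) shifts s → s + 3, so L{e^(-3*t)*cos(4*t)} = (s + 3)/((s + 3)^2 + 16).
Then apply L{t^2·g(t)} = (-1)^2 d^2/ds^2[H(s)] with H(s) = (s + 3)/((s + 3)^2 + 16):
differentiating 2 times and applying the sign gives 2*(s + 3)*(s^2 + 6*s - 39)/(s^2 + 6*s + 25)^3.

2*(s + 3)*(s^2 + 6*s - 39)/(s^2 + 6*s + 25)^3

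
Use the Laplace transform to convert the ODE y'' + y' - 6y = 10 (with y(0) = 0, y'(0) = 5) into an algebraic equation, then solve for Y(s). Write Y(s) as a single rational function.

Take the Laplace transform of both sides.
The derivative rules (L{y''} = s^2 Y - s·y(0) - y'(0) and L{y'} = sY - y(0), with y(0) = 0, y'(0) = 5) turn the left side into (s^2 + s - 6)Y - (5).
The right side is L{10} = 10/s.
So (s^2 + s - 6)Y = 10/s + (5).
Solve for Y(s) and write it as one ratio of polynomials.

Y(s) = (5*s + 10)/(s^3 + s^2 - 6*s)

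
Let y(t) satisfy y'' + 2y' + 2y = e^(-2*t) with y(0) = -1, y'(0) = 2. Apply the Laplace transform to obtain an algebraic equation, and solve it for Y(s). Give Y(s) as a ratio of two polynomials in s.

Y(s) = (-s^2 - 2*s + 1)/(s^3 + 4*s^2 + 6*s + 4)

Transform both sides with L{·}.
With L{y''} = s^2 Y - s·y(0) - y'(0) and L{y'} = sY - y(0), with y(0) = -1, y'(0) = 2: the LHS transforms to (s^2 + 2*s + 2)Y - (-s).
The right side is L{e^(-2*t)} = 1/(s + 2).
So (s^2 + 2*s + 2)Y = 1/(s + 2) + (-s).
Isolate Y and clear denominators.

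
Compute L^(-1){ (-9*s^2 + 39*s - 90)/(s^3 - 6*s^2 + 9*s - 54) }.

-4*exp(6*t) + 3*sin(3*t) - 5*cos(3*t)

Factor the denominator: s^3 - 6*s^2 + 9*s - 54 = (s - 6)*(s^2 + 9).
Partial fraction decomposition gives [-4/(s - 6)] + [-5*s/(s^2 + 9)] + [9/(s^2 + 9)].
Invert each term: -4/(s - 6) ↔ -4e^(6t); -5·s/(s^2 + 9) ↔ -5cos(3t); 3·3/(s^2 + 9) ↔ 3sin(3t).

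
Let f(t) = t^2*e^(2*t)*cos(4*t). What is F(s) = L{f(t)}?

L{cos(4t)} = s/(s^2 + 16).
Multiplying by e^(2t) shifts s → s - 2, so L{e^(2*t)*cos(4*t)} = (s - 2)/((s - 2)^2 + 16).
Then apply L{t^2·g(t)} = (-1)^2 d^2/ds^2[G(s)] with G(s) = (s - 2)/((s - 2)^2 + 16):
differentiating 2 times and applying the sign gives 2*(s - 2)*(s^2 - 4*s - 44)/(s^2 - 4*s + 20)^3.

F(s) = 2*(s - 2)*(s^2 - 4*s - 44)/(s^2 - 4*s + 20)^3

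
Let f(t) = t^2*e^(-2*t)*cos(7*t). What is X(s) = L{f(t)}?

L{cos(7t)} = s/(s^2 + 49).
Multiplying by e^(-2t) shifts s → s + 2, so L{e^(-2*t)*cos(7*t)} = (s + 2)/((s + 2)^2 + 49).
Then apply L{t^2·g(t)} = (-1)^2 d^2/ds^2[G(s)] with G(s) = (s + 2)/((s + 2)^2 + 49):
differentiating 2 times and applying the sign gives 2*(s + 2)*(s^2 + 4*s - 143)/(s^2 + 4*s + 53)^3.

X(s) = 2*(s + 2)*(s^2 + 4*s - 143)/(s^2 + 4*s + 53)^3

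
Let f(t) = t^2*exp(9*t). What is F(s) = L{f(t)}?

L{e^(9t)} = 1/(s - 9).
Then apply L{t^2·g(t)} = (-1)^2 d^2/ds^2[G(s)] with G(s) = 1/(s - 9):
differentiating 2 times and applying the sign gives 2/(s - 9)^3.

F(s) = 2/(s - 9)^3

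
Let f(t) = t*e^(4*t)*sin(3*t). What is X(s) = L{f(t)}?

X(s) = 6*(s - 4)/(s^2 - 8*s + 25)^2

L{sin(3t)} = 3/(s^2 + 9).
Multiplying by e^(4t) shifts s → s - 4, so L{e^(4*t)*sin(3*t)} = 3/((s - 4)^2 + 9).
Then apply L{t·g(t)} = -d/ds[G(s)] with G(s) = 3/((s - 4)^2 + 9):
differentiating 1 time and applying the sign gives 6*(s - 4)/(s^2 - 8*s + 25)^2.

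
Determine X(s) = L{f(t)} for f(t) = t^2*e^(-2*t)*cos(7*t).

X(s) = 2*(s + 2)*(s^2 + 4*s - 143)/(s^2 + 4*s + 53)^3

L{cos(7t)} = s/(s^2 + 49).
Multiplying by e^(-2t) shifts s → s + 2, so L{e^(-2*t)*cos(7*t)} = (s + 2)/((s + 2)^2 + 49).
Then apply L{t^2·g(t)} = (-1)^2 d^2/ds^2[G(s)] with G(s) = (s + 2)/((s + 2)^2 + 49):
differentiating 2 times and applying the sign gives 2*(s + 2)*(s^2 + 4*s - 143)/(s^2 + 4*s + 53)^3.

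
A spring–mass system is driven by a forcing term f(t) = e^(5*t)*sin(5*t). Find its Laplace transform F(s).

L{sin(5t)} = 5/(s^2 + 25).
By the first shifting theorem, multiplying by e^(5t) replaces s with s - 5.

F(s) = 5/((s - 5)^2 + 25)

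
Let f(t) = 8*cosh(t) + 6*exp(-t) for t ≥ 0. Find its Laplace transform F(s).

F(s) = 8*s/(s^2 - 1) + 6/(s + 1)

By linearity of the Laplace transform, transform each term separately.
(8)·[L{cosh(t)} = s/(s^2 - 1)]; (6)·[L{e^(-t)} = 1/(s + 1)].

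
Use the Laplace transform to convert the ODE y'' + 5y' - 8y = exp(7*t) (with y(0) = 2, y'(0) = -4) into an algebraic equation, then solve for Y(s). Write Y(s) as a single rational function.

Y(s) = (2*s^2 - 8*s - 41)/(s^3 - 2*s^2 - 43*s + 56)

Apply the Laplace transform to the equation.
With L{y''} = s^2 Y - s·y(0) - y'(0) and L{y'} = sY - y(0), with y(0) = 2, y'(0) = -4: the LHS transforms to (s^2 + 5*s - 8)Y - (2*s + 6).
The right side is L{exp(7*t)} = 1/(s - 7).
So (s^2 + 5*s - 8)Y = 1/(s - 7) + (2*s + 6).
Divide through and combine into a single rational function.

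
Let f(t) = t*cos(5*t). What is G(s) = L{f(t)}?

G(s) = (s - 5)*(s + 5)/(s^2 + 25)^2

L{cos(5t)} = s/(s^2 + 25).
Then apply L{t·g(t)} = -d/ds[H(s)] with H(s) = s/(s^2 + 25):
differentiating 1 time and applying the sign gives (s - 5)*(s + 5)/(s^2 + 25)^2.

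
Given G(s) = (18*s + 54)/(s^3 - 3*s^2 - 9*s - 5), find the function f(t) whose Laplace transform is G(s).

Factor the denominator: s^3 - 3*s^2 - 9*s - 5 = (s - 5)*(s + 1)^2.
Partial fraction decomposition gives [-4/(s + 1)] + [-6/(s + 1)^2] + [4/(s - 5)].
Invert each term: -4/(s + 1) ↔ -4e^(-t); -6/(s + 1)^2 ↔ -6t·e^(-t); 4/(s - 5) ↔ 4e^(5t).

f(t) = -6*t*exp(-t) + 4*exp(5*t) - 4*exp(-t)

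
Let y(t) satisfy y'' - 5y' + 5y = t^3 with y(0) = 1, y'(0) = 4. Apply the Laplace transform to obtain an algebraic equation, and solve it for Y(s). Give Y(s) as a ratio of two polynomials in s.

Y(s) = (s^5 - s^4 + 6)/(s^6 - 5*s^5 + 5*s^4)

Apply the Laplace transform to the equation.
The derivative rules (L{y''} = s^2 Y - s·y(0) - y'(0) and L{y'} = sY - y(0), with y(0) = 1, y'(0) = 4) turn the left side into (s^2 - 5*s + 5)Y - (s - 1).
The right side is L{t^3} = 6/s^4.
So (s^2 - 5*s + 5)Y = 6/s^4 + (s - 1).
Isolate Y and clear denominators.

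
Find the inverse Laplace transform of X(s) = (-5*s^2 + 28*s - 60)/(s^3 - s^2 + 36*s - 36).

Factor the denominator: s^3 - s^2 + 36*s - 36 = (s - 1)*(s^2 + 36).
Partial fraction decomposition gives [-1/(s - 1)] + [-4*s/(s^2 + 36)] + [24/(s^2 + 36)].
Invert each term: -1/(s - 1) ↔ -e^(t); -4·s/(s^2 + 36) ↔ -4cos(6t); 4·6/(s^2 + 36) ↔ 4sin(6t).

-exp(t) + 4*sin(6*t) - 4*cos(6*t)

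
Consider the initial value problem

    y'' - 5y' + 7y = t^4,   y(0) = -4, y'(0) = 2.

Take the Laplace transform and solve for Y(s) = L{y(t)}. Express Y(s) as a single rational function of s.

Y(s) = (-4*s^6 + 22*s^5 + 24)/(s^7 - 5*s^6 + 7*s^5)

Apply the Laplace transform to the equation.
The derivative rules (L{y''} = s^2 Y - s·y(0) - y'(0) and L{y'} = sY - y(0), with y(0) = -4, y'(0) = 2) turn the left side into (s^2 - 5*s + 7)Y - (-4*s + 22).
The right side is L{t^4} = 24/s^5.
So (s^2 - 5*s + 7)Y = 24/s^5 + (-4*s + 22).
Isolate Y and clear denominators.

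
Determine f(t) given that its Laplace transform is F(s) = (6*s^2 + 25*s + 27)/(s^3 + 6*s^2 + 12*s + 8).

f(t) = t^2*exp(-2*t)/2 + t*exp(-2*t) + 6*exp(-2*t)

Factor the denominator: s^3 + 6*s^2 + 12*s + 8 = (s + 2)^3.
Partial fraction decomposition gives [6/(s + 2)] + [(s + 2)^(-2)] + [(s + 2)^(-3)].
Invert each term: 6/(s + 2) ↔ 6e^(-2t); 1/(s + 2)^2 ↔ t·e^(-2t); 1/(s + 2)^3 ↔ (1/2)t^2·e^(-2t).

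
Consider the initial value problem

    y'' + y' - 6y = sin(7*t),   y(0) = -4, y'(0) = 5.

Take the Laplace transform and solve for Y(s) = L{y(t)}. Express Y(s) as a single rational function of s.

Y(s) = (-4*s^3 + s^2 - 196*s + 56)/(s^4 + s^3 + 43*s^2 + 49*s - 294)

Take the Laplace transform of both sides.
Using L{y''} = s^2 Y - s·y(0) - y'(0) and L{y'} = sY - y(0), with y(0) = -4, y'(0) = 5, the left side becomes (s^2 + s - 6)Y - (-4*s + 1).
The right side is L{sin(7*t)} = 7/(s^2 + 49).
So (s^2 + s - 6)Y = 7/(s^2 + 49) + (-4*s + 1).
Solve for Y(s) and write it as one ratio of polynomials.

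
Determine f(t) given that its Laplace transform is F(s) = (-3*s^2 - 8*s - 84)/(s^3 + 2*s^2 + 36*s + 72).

Factor the denominator: s^3 + 2*s^2 + 36*s + 72 = (s + 2)*(s^2 + 36).
Partial fraction decomposition gives [-2/(s + 2)] + [-s/(s^2 + 36)] + [-6/(s^2 + 36)].
Invert each term: -2/(s + 2) ↔ -2e^(-2t); -1·s/(s^2 + 36) ↔ -cos(6t); -1·6/(s^2 + 36) ↔ -sin(6t).

f(t) = -sin(6*t) - cos(6*t) - 2*exp(-2*t)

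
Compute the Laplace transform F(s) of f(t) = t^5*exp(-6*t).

L{t^5} = 5!/s^6 = 120/s^6.
By the first shifting theorem, multiplying by e^(-6t) replaces s with s + 6.

F(s) = 120/(s + 6)^6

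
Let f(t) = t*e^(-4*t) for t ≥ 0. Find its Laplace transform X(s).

L{e^(-4t)} = 1/(s + 4).
Then apply L{t·g(t)} = -d/ds[G(s)] with G(s) = 1/(s + 4):
differentiating 1 time and applying the sign gives (s + 4)^(-2).

X(s) = (s + 4)^(-2)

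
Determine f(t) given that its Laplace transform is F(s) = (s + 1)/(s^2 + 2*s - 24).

Rewrite the denominator: s^2 + 2*s - 24 = (s + 1)^2 - 25.
The form in (s + 1) signals a first-shifting-theorem factor e^(-t).
Since L{cosh(5t)} = s/(s^2 - 25), the inverse is e^(-t)*cosh(5*t).

f(t) = exp(-t)*cosh(5*t)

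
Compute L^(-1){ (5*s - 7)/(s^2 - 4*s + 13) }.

exp(2*t)*sin(3*t) + 5*exp(2*t)*cos(3*t)

Complete the square in the denominator: s^2 - 4*s + 13 = (s - 2)^2 + 3^2.
Split the numerator to match: 5*s - 7 = 5·(s - 2) + 1·3.
Invert each term: 5·(s - 2)/((s - 2)^2 + 9) ↔ 5e^(2t)cos(3t); 1·3/((s - 2)^2 + 9) ↔ e^(2t)sin(3t).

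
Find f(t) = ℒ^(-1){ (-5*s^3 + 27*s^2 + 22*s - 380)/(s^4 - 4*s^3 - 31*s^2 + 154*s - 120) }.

f(t) = -5*exp(5*t) + 6*exp(4*t) - 4*exp(t) - 2*exp(-6*t)

Factor the denominator: s^4 - 4*s^3 - 31*s^2 + 154*s - 120 = (s - 5)*(s - 4)*(s - 1)*(s + 6).
Partial fraction decomposition gives [6/(s - 4)] + [-2/(s + 6)] + [-5/(s - 5)] + [-4/(s - 1)].
Invert each term: 6/(s - 4) ↔ 6e^(4t); -2/(s + 6) ↔ -2e^(-6t); -5/(s - 5) ↔ -5e^(5t); -4/(s - 1) ↔ -4e^(t).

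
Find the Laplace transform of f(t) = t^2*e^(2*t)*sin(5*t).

L{sin(5t)} = 5/(s^2 + 25).
Multiplying by e^(2t) shifts s → s - 2, so L{e^(2*t)*sin(5*t)} = 5/((s - 2)^2 + 25).
Then apply L{t^2·g(t)} = (-1)^2 d^2/ds^2[G(s)] with G(s) = 5/((s - 2)^2 + 25):
differentiating 2 times and applying the sign gives 10*(3*s^2 - 12*s - 13)/(s^2 - 4*s + 29)^3.

10*(3*s^2 - 12*s - 13)/(s^2 - 4*s + 29)^3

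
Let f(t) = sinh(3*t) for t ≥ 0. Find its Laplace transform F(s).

L{sinh(3t)} = 3/(s^2 - 9).

F(s) = 3/(s^2 - 9)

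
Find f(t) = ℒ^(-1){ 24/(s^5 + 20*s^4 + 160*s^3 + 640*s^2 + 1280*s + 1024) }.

Rewrite the denominator: s^5 + 20*s^4 + 160*s^3 + 640*s^2 + 1280*s + 1024 = (s + 4)^5.
The form in (s + 4) signals a first-shifting-theorem factor e^(-4t).
Since L{t^4} = 4!/s^5 = 24/s^5, the inverse is t^4*exp(-4*t).

f(t) = t^4*exp(-4*t)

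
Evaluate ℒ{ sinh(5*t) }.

5/(s^2 - 25)

L{sinh(5t)} = 5/(s^2 - 25).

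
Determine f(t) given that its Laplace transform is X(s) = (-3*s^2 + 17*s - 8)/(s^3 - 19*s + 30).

f(t) = 2*exp(3*t) - 2*exp(2*t) - 3*exp(-5*t)

Factor the denominator: s^3 - 19*s + 30 = (s - 3)*(s - 2)*(s + 5).
Partial fraction decomposition gives [-3/(s + 5)] + [-2/(s - 2)] + [2/(s - 3)].
Invert each term: -3/(s + 5) ↔ -3e^(-5t); -2/(s - 2) ↔ -2e^(2t); 2/(s - 3) ↔ 2e^(3t).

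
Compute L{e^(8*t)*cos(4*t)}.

L{cos(4t)} = s/(s^2 + 16).
By the first shifting theorem, multiplying by e^(8t) replaces s with s - 8.

(s - 8)/((s - 8)^2 + 16)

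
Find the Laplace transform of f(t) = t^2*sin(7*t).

L{sin(7t)} = 7/(s^2 + 49).
Then apply L{t^2·g(t)} = (-1)^2 d^2/ds^2[G(s)] with G(s) = 7/(s^2 + 49):
differentiating 2 times and applying the sign gives 14*(3*s^2 - 49)/(s^2 + 49)^3.

14*(3*s^2 - 49)/(s^2 + 49)^3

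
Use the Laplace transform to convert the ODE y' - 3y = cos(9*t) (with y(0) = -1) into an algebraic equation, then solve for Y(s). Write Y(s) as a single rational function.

Laplace-transform each side.
Using L{y'} = sY - y(0) = sY - (-1), the left side becomes (s - 3)Y - (-1).
The right side is L{cos(9*t)} = s/(s^2 + 81).
So (s - 3)Y = s/(s^2 + 81) + (-1).
Isolate Y and clear denominators.

Y(s) = (-s^2 + s - 81)/(s^3 - 3*s^2 + 81*s - 243)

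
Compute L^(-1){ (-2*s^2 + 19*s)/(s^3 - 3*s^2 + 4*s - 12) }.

3*exp(3*t) + 2*sin(2*t) - 5*cos(2*t)

Factor the denominator: s^3 - 3*s^2 + 4*s - 12 = (s - 3)*(s^2 + 4).
Partial fraction decomposition gives [3/(s - 3)] + [-5*s/(s^2 + 4)] + [4/(s^2 + 4)].
Invert each term: 3/(s - 3) ↔ 3e^(3t); -5·s/(s^2 + 4) ↔ -5cos(2t); 2·2/(s^2 + 4) ↔ 2sin(2t).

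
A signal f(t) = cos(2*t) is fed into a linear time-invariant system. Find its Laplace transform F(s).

F(s) = s/(s^2 + 4)

L{cos(2t)} = s/(s^2 + 4).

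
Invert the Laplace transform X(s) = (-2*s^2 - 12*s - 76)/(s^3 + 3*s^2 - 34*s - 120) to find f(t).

Factor the denominator: s^3 + 3*s^2 - 34*s - 120 = (s - 6)*(s + 4)*(s + 5).
Partial fraction decomposition gives [-2/(s - 6)] + [-6/(s + 5)] + [6/(s + 4)].
Invert each term: -2/(s - 6) ↔ -2e^(6t); -6/(s + 5) ↔ -6e^(-5t); 6/(s + 4) ↔ 6e^(-4t).

f(t) = -2*exp(6*t) + 6*exp(-4*t) - 6*exp(-5*t)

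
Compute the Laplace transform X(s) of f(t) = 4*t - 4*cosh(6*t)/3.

X(s) = -4*s/(3*(s^2 - 36)) + 4/s^2

Apply the Laplace transform termwise.
(-4/3)·[L{cosh(6t)} = s/(s^2 - 36)]; (4)·[L{t} = 1!/s^2 = 1/s^2].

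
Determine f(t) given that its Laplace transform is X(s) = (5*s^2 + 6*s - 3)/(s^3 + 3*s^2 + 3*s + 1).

Factor the denominator: s^3 + 3*s^2 + 3*s + 1 = (s + 1)^3.
Partial fraction decomposition gives [5/(s + 1)] + [-4/(s + 1)^2] + [-4/(s + 1)^3].
Invert each term: 5/(s + 1) ↔ 5e^(-t); -4/(s + 1)^2 ↔ -4t·e^(-t); -4/(s + 1)^3 ↔ (-2)t^2·e^(-t).

f(t) = -2*t^2*exp(-t) - 4*t*exp(-t) + 5*exp(-t)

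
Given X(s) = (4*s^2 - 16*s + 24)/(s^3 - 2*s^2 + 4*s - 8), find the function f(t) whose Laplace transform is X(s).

Factor the denominator: s^3 - 2*s^2 + 4*s - 8 = (s - 2)*(s^2 + 4).
Partial fraction decomposition gives [1/(s - 2)] + [3*s/(s^2 + 4)] + [-10/(s^2 + 4)].
Invert each term: 1/(s - 2) ↔ e^(2t); 3·s/(s^2 + 4) ↔ 3cos(2t); -5·2/(s^2 + 4) ↔ -5sin(2t).

f(t) = exp(2*t) - 5*sin(2*t) + 3*cos(2*t)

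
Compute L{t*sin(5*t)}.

10*s/(s^2 + 25)^2

L{sin(5t)} = 5/(s^2 + 25).
Then apply L{t·g(t)} = -d/ds[G(s)] with G(s) = 5/(s^2 + 25):
differentiating 1 time and applying the sign gives 10*s/(s^2 + 25)^2.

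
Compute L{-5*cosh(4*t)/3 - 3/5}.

-5*s/(3*(s^2 - 16)) - 3/(5*s)

The transform is linear, so treat each term independently.
(-5/3)·[L{cosh(4t)} = s/(s^2 - 16)]; L{-3/5} = (-3/5)/s.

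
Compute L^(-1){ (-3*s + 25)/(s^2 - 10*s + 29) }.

5*exp(5*t)*sin(2*t) - 3*exp(5*t)*cos(2*t)

Complete the square in the denominator: s^2 - 10*s + 29 = (s - 5)^2 + 2^2.
Split the numerator to match: -3*s + 25 = -3·(s - 5) + 5·2.
Invert each term: -3·(s - 5)/((s - 5)^2 + 4) ↔ -3e^(5t)cos(2t); 5·2/((s - 5)^2 + 4) ↔ 5e^(5t)sin(2t).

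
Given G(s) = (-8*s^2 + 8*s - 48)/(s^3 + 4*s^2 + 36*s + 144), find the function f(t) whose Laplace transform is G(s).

Factor the denominator: s^3 + 4*s^2 + 36*s + 144 = (s + 4)*(s^2 + 36).
Partial fraction decomposition gives [-4/(s + 4)] + [-4*s/(s^2 + 36)] + [24/(s^2 + 36)].
Invert each term: -4/(s + 4) ↔ -4e^(-4t); -4·s/(s^2 + 36) ↔ -4cos(6t); 4·6/(s^2 + 36) ↔ 4sin(6t).

f(t) = 4*sin(6*t) - 4*cos(6*t) - 4*exp(-4*t)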